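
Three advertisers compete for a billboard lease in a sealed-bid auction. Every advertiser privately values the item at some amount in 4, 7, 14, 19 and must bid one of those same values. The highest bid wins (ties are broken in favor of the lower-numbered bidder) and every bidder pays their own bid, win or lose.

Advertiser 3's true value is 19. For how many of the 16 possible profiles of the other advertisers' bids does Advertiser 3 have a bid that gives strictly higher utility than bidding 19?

11

Others bid (4, 4): truth gives 0; bid 7 gives 12 > 0. Violating.
Others bid (4, 7): truth gives 0; bid 14 gives 5 > 0. Violating.
Others bid (4, 19): truth gives -19; bid 4 gives -4 > -19. Violating.
Others bid (7, 4): truth gives 0; bid 14 gives 5 > 0. Violating.
Others bid (4, 14): truth gives 0; no alternative beats it.
Others bid (7, 14): truth gives 0; no alternative beats it.
(Checking all 16 profiles: 11 have a profitable deviation, 5 do not.)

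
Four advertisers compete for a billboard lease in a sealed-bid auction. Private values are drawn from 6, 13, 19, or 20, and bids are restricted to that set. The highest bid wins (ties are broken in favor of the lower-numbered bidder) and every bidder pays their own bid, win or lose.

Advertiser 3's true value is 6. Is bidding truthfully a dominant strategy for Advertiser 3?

Check each profile of the others' bids and compare truth against every alternative bid.
Others bid (6, 6, 19): truth gives -6, best alternative gives -13.
Others bid (6, 6, 20): truth gives -6, best alternative gives -13.
Others bid (6, 13, 6): truth gives -6, best alternative gives -13.
Others bid (6, 13, 13): truth gives -6, best alternative gives -13.
Others bid (6, 13, 19): truth gives -6, best alternative gives -13.
Others bid (6, 13, 20): truth gives -6, best alternative gives -13.
(Remaining 58 profiles checked similarly; truth is weakly best in each.)
In every case the truthful bid is at least as good as any alternative, so it is a dominant strategy.

Yes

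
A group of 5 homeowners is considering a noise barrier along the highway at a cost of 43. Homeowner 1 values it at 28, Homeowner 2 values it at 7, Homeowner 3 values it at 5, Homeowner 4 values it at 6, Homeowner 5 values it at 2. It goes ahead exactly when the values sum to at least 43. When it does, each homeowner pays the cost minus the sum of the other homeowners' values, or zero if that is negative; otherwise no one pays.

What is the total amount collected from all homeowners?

26

Total value 48 ≥ cost 43, so it is built.
Homeowner 1: others sum to 20; max(0, 43 - 20) = 23.
Homeowner 2: others sum to 41; max(0, 43 - 41) = 2.
Homeowner 3: others sum to 43; max(0, 43 - 43) = 0.
Homeowner 4: others sum to 42; max(0, 43 - 42) = 1.
Homeowner 5: others sum to 46; max(0, 43 - 46) = 0.
Total collected = 23 + 2 + 0 + 1 + 0 = 26.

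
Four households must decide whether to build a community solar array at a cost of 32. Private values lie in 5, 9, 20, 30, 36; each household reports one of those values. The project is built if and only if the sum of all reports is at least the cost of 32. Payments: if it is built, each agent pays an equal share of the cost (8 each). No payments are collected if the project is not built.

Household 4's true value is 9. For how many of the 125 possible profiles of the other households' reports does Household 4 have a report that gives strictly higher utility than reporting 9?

Others report (5, 5, 5): truth gives 0; report 20 gives 1 > 0. Violating.
Others report (5, 5, 9): truth gives 0; report 20 gives 1 > 0. Violating.
Others report (5, 9, 5): truth gives 0; report 20 gives 1 > 0. Violating.
Others report (9, 5, 5): truth gives 0; report 20 gives 1 > 0. Violating.
Others report (5, 5, 20): truth gives 1; no alternative beats it.
Others report (5, 5, 30): truth gives 1; no alternative beats it.
(Checking all 125 profiles: 4 have a profitable deviation, 121 do not.)

4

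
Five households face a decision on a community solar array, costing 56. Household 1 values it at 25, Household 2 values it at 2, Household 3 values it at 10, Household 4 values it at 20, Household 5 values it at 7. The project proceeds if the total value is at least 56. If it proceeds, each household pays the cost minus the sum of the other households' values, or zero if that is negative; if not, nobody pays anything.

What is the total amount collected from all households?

31

Total value 64 ≥ cost 56, so it is built.
Household 1: others sum to 39; max(0, 56 - 39) = 17.
Household 2: others sum to 62; max(0, 56 - 62) = 0.
Household 3: others sum to 54; max(0, 56 - 54) = 2.
Household 4: others sum to 44; max(0, 56 - 44) = 12.
Household 5: others sum to 57; max(0, 56 - 57) = 0.
Total collected = 17 + 0 + 2 + 12 + 0 = 31.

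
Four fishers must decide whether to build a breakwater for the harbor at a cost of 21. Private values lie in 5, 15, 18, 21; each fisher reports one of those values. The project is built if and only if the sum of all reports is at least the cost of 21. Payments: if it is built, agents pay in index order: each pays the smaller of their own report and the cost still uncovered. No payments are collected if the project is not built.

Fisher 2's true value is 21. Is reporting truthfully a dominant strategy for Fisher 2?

Consider the case where Fisher 1 reports 5, Fisher 3 reports 5 and Fisher 4 reports 5.
Truthful report 21: project built, pays 16, utility 21 - 16 = 5.
Report 15 instead: project built, pays 15, utility 21 - 15 = 6.
Since 6 > 5, reporting 15 is strictly better here, so truthful reporting is not dominant.

No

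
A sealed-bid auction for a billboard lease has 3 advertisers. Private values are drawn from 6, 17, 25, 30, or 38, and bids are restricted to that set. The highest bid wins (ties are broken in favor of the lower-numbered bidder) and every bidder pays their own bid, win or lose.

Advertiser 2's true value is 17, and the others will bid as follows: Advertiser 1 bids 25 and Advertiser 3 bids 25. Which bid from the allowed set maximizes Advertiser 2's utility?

Bid 6: loses but pays 6, utility -6.
Bid 17: loses but pays 17, utility -17.
Bid 25: loses but pays 25, utility -25.
Bid 30: wins, pays 30, utility 17 - 30 = -13.
Bid 38: wins, pays 38, utility 17 - 38 = -21.
The best choice is 6 with utility -6.

6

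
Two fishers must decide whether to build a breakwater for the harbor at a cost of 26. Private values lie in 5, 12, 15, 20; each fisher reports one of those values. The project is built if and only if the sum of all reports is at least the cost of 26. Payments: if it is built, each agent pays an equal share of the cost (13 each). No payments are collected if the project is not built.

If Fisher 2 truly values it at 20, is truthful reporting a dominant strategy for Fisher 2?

Yes

Check each profile of the others' reports and compare truth against every alternative report.
Others report (12): truth gives 7, best alternative gives 7.
Others report (15): truth gives 7, best alternative gives 7.
Others report (20): truth gives 7, best alternative gives 7.
Others report (5): truth gives 0, best alternative gives 0.
In every case the truthful report is at least as good as any alternative, so it is a dominant strategy.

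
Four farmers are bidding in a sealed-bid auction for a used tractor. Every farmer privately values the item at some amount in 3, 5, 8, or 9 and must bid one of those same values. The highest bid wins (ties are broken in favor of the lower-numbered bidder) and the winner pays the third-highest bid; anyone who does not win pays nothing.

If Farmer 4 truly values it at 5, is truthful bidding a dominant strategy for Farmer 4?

Consider the case where Farmer 1 bids 3, Farmer 2 bids 3 and Farmer 3 bids 5.
Truthful bid 5: loses, pays 0, utility 0.
Bid 8 instead: wins, pays 3, utility 5 - 3 = 2.
Since 2 > 0, bidding 8 is strictly better here, so truthful bidding is not dominant.

No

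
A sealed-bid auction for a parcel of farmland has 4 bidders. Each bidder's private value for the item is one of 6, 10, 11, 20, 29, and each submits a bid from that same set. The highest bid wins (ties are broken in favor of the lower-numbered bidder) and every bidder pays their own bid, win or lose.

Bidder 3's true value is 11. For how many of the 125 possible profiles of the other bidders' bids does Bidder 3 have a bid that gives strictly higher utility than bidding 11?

115

Others bid (6, 6, 6): truth gives 0; bid 10 gives 1 > 0. Violating.
Others bid (6, 6, 10): truth gives 0; bid 10 gives 1 > 0. Violating.
Others bid (6, 6, 20): truth gives -11; bid 6 gives -6 > -11. Violating.
Others bid (6, 6, 29): truth gives -11; bid 6 gives -6 > -11. Violating.
Others bid (6, 6, 11): truth gives 0; no alternative beats it.
Others bid (6, 10, 6): truth gives 0; no alternative beats it.
(Checking all 125 profiles: 115 have a profitable deviation, 10 do not.)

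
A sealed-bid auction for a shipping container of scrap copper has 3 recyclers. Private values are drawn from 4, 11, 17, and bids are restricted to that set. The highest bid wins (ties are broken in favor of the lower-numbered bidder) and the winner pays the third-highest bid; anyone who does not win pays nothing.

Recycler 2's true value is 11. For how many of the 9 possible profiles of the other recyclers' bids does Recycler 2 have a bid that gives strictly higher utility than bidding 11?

Others bid (4, 17): truth gives 0; bid 17 gives 7 > 0. Violating.
Others bid (11, 4): truth gives 0; bid 17 gives 7 > 0. Violating.
Others bid (4, 4): truth gives 7; no alternative beats it.
Others bid (4, 11): truth gives 7; no alternative beats it.
(Checking all 9 profiles: 2 have a profitable deviation, 7 do not.)

2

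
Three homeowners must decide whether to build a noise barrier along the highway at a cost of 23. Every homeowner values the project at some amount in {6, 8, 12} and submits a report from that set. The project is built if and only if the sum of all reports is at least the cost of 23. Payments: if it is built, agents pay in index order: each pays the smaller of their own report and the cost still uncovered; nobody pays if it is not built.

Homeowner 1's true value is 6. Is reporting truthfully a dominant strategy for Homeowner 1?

Yes

Check each profile of the others' reports and compare truth against every alternative report.
Others report (6, 12): truth gives 0, best alternative gives -2.
Others report (8, 8): truth gives 0, best alternative gives -2.
Others report (8, 12): truth gives 0, best alternative gives -2.
Others report (12, 6): truth gives 0, best alternative gives -2.
Others report (12, 8): truth gives 0, best alternative gives -2.
Others report (12, 12): truth gives 0, best alternative gives -2.
(Remaining 3 profiles checked similarly; truth is weakly best in each.)
In every case the truthful report is at least as good as any alternative, so it is a dominant strategy.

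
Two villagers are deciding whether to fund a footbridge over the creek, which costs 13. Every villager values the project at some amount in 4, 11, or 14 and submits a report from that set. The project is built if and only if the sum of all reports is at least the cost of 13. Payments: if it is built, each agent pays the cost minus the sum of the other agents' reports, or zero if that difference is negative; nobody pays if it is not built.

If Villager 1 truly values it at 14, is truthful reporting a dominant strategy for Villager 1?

Yes

Check each profile of the others' reports and compare truth against every alternative report.
Others report (14): truth gives 14, best alternative gives 14.
Others report (11): truth gives 12, best alternative gives 12.
Others report (4): truth gives 5, best alternative gives 5.
In every case the truthful report is at least as good as any alternative, so it is a dominant strategy.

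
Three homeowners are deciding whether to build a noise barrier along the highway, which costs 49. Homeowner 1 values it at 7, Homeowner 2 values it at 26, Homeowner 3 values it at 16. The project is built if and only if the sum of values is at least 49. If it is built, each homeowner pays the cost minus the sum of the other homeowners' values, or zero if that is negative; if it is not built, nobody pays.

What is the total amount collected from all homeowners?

49

Total value 49 ≥ cost 49, so it is built.
Homeowner 1: others sum to 42; max(0, 49 - 42) = 7.
Homeowner 2: others sum to 23; max(0, 49 - 23) = 26.
Homeowner 3: others sum to 33; max(0, 49 - 33) = 16.
Total collected = 7 + 26 + 16 = 49.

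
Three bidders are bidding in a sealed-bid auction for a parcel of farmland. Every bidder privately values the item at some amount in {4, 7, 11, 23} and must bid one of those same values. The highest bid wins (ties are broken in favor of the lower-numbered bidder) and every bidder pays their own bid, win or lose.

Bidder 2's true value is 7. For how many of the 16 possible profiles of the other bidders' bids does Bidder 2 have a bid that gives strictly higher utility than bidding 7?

14

Others bid (4, 11): truth gives -7; bid 4 gives -4 > -7. Violating.
Others bid (4, 23): truth gives -7; bid 4 gives -4 > -7. Violating.
Others bid (7, 4): truth gives -7; bid 4 gives -4 > -7. Violating.
Others bid (7, 7): truth gives -7; bid 4 gives -4 > -7. Violating.
Others bid (4, 4): truth gives 0; no alternative beats it.
Others bid (4, 7): truth gives 0; no alternative beats it.
(Checking all 16 profiles: 14 have a profitable deviation, 2 do not.)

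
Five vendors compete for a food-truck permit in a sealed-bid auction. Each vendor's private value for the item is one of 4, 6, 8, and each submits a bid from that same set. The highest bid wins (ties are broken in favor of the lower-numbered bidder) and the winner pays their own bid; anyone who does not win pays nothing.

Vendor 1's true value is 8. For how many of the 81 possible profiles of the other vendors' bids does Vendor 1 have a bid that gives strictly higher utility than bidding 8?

16

Others bid (4, 4, 4, 4): truth gives 0; bid 4 gives 4 > 0. Violating.
Others bid (4, 4, 4, 6): truth gives 0; bid 6 gives 2 > 0. Violating.
Others bid (4, 4, 6, 4): truth gives 0; bid 6 gives 2 > 0. Violating.
Others bid (4, 4, 6, 6): truth gives 0; bid 6 gives 2 > 0. Violating.
Others bid (4, 4, 4, 8): truth gives 0; no alternative beats it.
Others bid (4, 4, 6, 8): truth gives 0; no alternative beats it.
(Checking all 81 profiles: 16 have a profitable deviation, 65 do not.)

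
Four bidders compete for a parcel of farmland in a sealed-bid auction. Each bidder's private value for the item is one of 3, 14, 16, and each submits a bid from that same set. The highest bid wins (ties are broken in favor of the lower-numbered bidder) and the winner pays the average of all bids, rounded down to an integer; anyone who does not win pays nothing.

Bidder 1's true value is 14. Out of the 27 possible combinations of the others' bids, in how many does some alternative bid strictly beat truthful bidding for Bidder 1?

13

Others bid (3, 3, 3): truth gives 9; bid 3 gives 11 > 9. Violating.
Others bid (3, 3, 16): truth gives 0; bid 16 gives 5 > 0. Violating.
Others bid (3, 14, 16): truth gives 0; bid 16 gives 2 > 0. Violating.
Others bid (3, 16, 3): truth gives 0; bid 16 gives 5 > 0. Violating.
Others bid (3, 3, 14): truth gives 6; no alternative beats it.
Others bid (3, 14, 3): truth gives 6; no alternative beats it.
(Checking all 27 profiles: 13 have a profitable deviation, 14 do not.)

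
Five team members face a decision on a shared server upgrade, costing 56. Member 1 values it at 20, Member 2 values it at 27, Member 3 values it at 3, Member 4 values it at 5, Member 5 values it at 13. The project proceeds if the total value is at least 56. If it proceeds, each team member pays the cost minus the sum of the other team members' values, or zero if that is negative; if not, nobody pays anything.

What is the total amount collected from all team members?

Total value 68 ≥ cost 56, so it is built.
Member 1: others sum to 48; max(0, 56 - 48) = 8.
Member 2: others sum to 41; max(0, 56 - 41) = 15.
Member 3: others sum to 65; max(0, 56 - 65) = 0.
Member 4: others sum to 63; max(0, 56 - 63) = 0.
Member 5: others sum to 55; max(0, 56 - 55) = 1.
Total collected = 8 + 15 + 0 + 0 + 1 = 24.

24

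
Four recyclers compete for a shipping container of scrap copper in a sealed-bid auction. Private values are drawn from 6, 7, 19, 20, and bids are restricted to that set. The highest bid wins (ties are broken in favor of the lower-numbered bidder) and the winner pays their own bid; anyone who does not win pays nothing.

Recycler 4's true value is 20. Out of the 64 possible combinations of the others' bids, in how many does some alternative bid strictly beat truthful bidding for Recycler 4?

Others bid (6, 6, 6): truth gives 0; bid 7 gives 13 > 0. Violating.
Others bid (6, 6, 7): truth gives 0; bid 19 gives 1 > 0. Violating.
Others bid (6, 7, 6): truth gives 0; bid 19 gives 1 > 0. Violating.
Others bid (6, 7, 7): truth gives 0; bid 19 gives 1 > 0. Violating.
Others bid (6, 6, 19): truth gives 0; no alternative beats it.
Others bid (6, 6, 20): truth gives 0; no alternative beats it.
(Checking all 64 profiles: 8 have a profitable deviation, 56 do not.)

8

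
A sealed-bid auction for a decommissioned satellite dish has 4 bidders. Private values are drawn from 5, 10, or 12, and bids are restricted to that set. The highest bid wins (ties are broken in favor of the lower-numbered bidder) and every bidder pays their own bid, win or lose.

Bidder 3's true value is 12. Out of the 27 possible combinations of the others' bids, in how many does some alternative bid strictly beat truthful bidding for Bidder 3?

Others bid (5, 5, 5): truth gives 0; bid 10 gives 2 > 0. Violating.
Others bid (5, 5, 10): truth gives 0; bid 10 gives 2 > 0. Violating.
Others bid (5, 12, 5): truth gives -12; bid 5 gives -5 > -12. Violating.
Others bid (5, 12, 10): truth gives -12; bid 5 gives -5 > -12. Violating.
Others bid (5, 5, 12): truth gives 0; no alternative beats it.
Others bid (5, 10, 5): truth gives 0; no alternative beats it.
(Checking all 27 profiles: 17 have a profitable deviation, 10 do not.)

17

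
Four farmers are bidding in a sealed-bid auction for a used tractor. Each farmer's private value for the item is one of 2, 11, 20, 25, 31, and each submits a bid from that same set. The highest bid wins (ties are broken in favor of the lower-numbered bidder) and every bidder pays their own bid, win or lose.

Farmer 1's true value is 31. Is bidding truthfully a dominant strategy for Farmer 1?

Consider the case where Farmer 2 bids 2, Farmer 3 bids 2 and Farmer 4 bids 2.
Truthful bid 31: wins, pays 31, utility 31 - 31 = 0.
Bid 2 instead: wins, pays 2, utility 31 - 2 = 29.
Since 29 > 0, bidding 2 is strictly better here, so truthful bidding is not dominant.

No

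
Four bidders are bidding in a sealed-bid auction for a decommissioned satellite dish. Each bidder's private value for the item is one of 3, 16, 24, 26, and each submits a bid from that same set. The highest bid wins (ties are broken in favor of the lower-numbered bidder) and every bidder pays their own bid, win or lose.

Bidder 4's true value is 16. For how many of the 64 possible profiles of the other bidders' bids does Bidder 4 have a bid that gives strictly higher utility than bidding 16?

63

Others bid (3, 3, 16): truth gives -16; bid 3 gives -3 > -16. Violating.
Others bid (3, 3, 24): truth gives -16; bid 3 gives -3 > -16. Violating.
Others bid (3, 3, 26): truth gives -16; bid 3 gives -3 > -16. Violating.
Others bid (3, 16, 3): truth gives -16; bid 3 gives -3 > -16. Violating.
Others bid (3, 3, 3): truth gives 0; no alternative beats it.
(Checking all 64 profiles: 63 have a profitable deviation, 1 does not.)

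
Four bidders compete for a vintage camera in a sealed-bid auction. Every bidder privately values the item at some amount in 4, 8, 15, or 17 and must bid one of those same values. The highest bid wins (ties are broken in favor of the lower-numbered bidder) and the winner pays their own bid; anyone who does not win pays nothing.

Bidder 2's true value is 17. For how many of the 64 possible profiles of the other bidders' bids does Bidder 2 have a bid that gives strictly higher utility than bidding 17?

Others bid (4, 4, 4): truth gives 0; bid 8 gives 9 > 0. Violating.
Others bid (4, 4, 8): truth gives 0; bid 8 gives 9 > 0. Violating.
Others bid (4, 4, 15): truth gives 0; bid 15 gives 2 > 0. Violating.
Others bid (4, 8, 4): truth gives 0; bid 8 gives 9 > 0. Violating.
Others bid (4, 4, 17): truth gives 0; no alternative beats it.
Others bid (4, 8, 17): truth gives 0; no alternative beats it.
(Checking all 64 profiles: 18 have a profitable deviation, 46 do not.)

18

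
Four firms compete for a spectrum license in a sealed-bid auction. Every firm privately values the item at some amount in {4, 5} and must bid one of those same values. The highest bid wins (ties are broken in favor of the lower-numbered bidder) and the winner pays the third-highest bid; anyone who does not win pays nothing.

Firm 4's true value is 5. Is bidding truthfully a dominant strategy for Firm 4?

Yes

Check each profile of the others' bids and compare truth against every alternative bid.
Others bid (4, 4, 4): truth gives 1, best alternative gives 0.
Others bid (4, 4, 5): truth gives 0, best alternative gives 0.
Others bid (4, 5, 4): truth gives 0, best alternative gives 0.
Others bid (4, 5, 5): truth gives 0, best alternative gives 0.
Others bid (5, 4, 4): truth gives 0, best alternative gives 0.
Others bid (5, 4, 5): truth gives 0, best alternative gives 0.
(Remaining 2 profiles checked similarly; truth is weakly best in each.)
In every case the truthful bid is at least as good as any alternative, so it is a dominant strategy.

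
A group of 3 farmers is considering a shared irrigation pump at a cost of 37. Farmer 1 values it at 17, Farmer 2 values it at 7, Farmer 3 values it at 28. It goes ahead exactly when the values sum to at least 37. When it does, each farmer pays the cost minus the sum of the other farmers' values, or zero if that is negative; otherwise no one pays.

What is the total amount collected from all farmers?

15

Total value 52 ≥ cost 37, so it is built.
Farmer 1: others sum to 35; max(0, 37 - 35) = 2.
Farmer 2: others sum to 45; max(0, 37 - 45) = 0.
Farmer 3: others sum to 24; max(0, 37 - 24) = 13.
Total collected = 2 + 0 + 13 = 15.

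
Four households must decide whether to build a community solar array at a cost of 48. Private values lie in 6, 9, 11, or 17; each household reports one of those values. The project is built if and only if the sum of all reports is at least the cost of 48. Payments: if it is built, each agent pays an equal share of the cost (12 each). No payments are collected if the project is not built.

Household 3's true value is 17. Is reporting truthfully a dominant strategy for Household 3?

Check each profile of the others' reports and compare truth against every alternative report.
Others report (6, 9, 17): truth gives 5, best alternative gives 0.
Others report (6, 11, 17): truth gives 5, best alternative gives 0.
Others report (6, 17, 9): truth gives 5, best alternative gives 0.
Others report (6, 17, 11): truth gives 5, best alternative gives 0.
Others report (9, 6, 17): truth gives 5, best alternative gives 0.
Others report (9, 9, 17): truth gives 5, best alternative gives 0.
(Remaining 58 profiles checked similarly; truth is weakly best in each.)
In every case the truthful report is at least as good as any alternative, so it is a dominant strategy.

Yes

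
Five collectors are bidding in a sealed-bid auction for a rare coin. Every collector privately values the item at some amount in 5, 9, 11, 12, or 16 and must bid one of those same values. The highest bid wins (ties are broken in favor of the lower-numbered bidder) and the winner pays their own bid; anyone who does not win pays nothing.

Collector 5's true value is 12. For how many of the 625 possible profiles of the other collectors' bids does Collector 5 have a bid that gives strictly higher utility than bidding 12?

Others bid (5, 5, 5, 5): truth gives 0; bid 9 gives 3 > 0. Violating.
Others bid (5, 5, 5, 9): truth gives 0; bid 11 gives 1 > 0. Violating.
Others bid (5, 5, 9, 5): truth gives 0; bid 11 gives 1 > 0. Violating.
Others bid (5, 5, 9, 9): truth gives 0; bid 11 gives 1 > 0. Violating.
Others bid (5, 5, 5, 11): truth gives 0; no alternative beats it.
Others bid (5, 5, 5, 12): truth gives 0; no alternative beats it.
(Checking all 625 profiles: 16 have a profitable deviation, 609 do not.)

16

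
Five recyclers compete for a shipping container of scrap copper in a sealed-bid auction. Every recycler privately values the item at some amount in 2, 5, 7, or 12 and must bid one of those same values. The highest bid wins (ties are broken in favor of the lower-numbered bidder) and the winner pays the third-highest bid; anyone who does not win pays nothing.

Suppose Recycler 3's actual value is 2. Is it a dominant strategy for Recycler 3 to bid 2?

Check each profile of the others' bids and compare truth against every alternative bid.
Others bid (2, 2, 5, 5): truth gives 0, best alternative gives -3.
Others bid (2, 2, 2, 2): truth gives 0, best alternative gives 0.
Others bid (2, 2, 2, 5): truth gives 0, best alternative gives 0.
Others bid (2, 2, 2, 7): truth gives 0, best alternative gives 0.
Others bid (2, 2, 2, 12): truth gives 0, best alternative gives 0.
Others bid (2, 2, 5, 2): truth gives 0, best alternative gives 0.
(Remaining 250 profiles checked similarly; truth is weakly best in each.)
In every case the truthful bid is at least as good as any alternative, so it is a dominant strategy.

Yes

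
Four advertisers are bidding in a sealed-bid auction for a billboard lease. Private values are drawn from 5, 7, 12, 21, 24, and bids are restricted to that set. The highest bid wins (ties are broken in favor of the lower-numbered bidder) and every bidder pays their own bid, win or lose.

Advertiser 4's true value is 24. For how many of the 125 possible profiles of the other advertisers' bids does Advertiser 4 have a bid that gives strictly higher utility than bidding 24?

Others bid (5, 5, 5): truth gives 0; bid 7 gives 17 > 0. Violating.
Others bid (5, 5, 7): truth gives 0; bid 12 gives 12 > 0. Violating.
Others bid (5, 5, 12): truth gives 0; bid 21 gives 3 > 0. Violating.
Others bid (5, 5, 24): truth gives -24; bid 5 gives -5 > -24. Violating.
Others bid (5, 5, 21): truth gives 0; no alternative beats it.
Others bid (5, 7, 21): truth gives 0; no alternative beats it.
(Checking all 125 profiles: 88 have a profitable deviation, 37 do not.)

88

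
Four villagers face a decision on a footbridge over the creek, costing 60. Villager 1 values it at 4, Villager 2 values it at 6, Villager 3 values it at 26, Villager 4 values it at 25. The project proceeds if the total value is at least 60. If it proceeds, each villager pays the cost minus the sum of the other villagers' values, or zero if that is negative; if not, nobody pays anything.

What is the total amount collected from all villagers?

Total value 61 ≥ cost 60, so it is built.
Villager 1: others sum to 57; max(0, 60 - 57) = 3.
Villager 2: others sum to 55; max(0, 60 - 55) = 5.
Villager 3: others sum to 35; max(0, 60 - 35) = 25.
Villager 4: others sum to 36; max(0, 60 - 36) = 24.
Total collected = 3 + 5 + 25 + 24 = 57.

57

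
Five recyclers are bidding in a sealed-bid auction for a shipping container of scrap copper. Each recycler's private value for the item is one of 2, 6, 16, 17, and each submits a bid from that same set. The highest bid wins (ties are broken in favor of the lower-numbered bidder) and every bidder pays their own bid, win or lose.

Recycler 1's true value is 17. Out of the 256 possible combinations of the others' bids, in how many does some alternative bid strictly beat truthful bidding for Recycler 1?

81

Others bid (2, 2, 2, 2): truth gives 0; bid 2 gives 15 > 0. Violating.
Others bid (2, 2, 2, 6): truth gives 0; bid 6 gives 11 > 0. Violating.
Others bid (2, 2, 2, 16): truth gives 0; bid 16 gives 1 > 0. Violating.
Others bid (2, 2, 6, 2): truth gives 0; bid 6 gives 11 > 0. Violating.
Others bid (2, 2, 2, 17): truth gives 0; no alternative beats it.
Others bid (2, 2, 6, 17): truth gives 0; no alternative beats it.
(Checking all 256 profiles: 81 have a profitable deviation, 175 do not.)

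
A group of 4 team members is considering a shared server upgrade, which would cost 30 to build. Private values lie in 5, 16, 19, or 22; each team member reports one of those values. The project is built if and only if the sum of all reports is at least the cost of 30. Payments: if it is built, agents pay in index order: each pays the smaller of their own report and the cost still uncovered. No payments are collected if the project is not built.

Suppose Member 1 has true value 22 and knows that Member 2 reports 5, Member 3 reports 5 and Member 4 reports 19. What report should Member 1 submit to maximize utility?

Report 5: project built, pays 5, utility 22 - 5 = 17.
Report 16: project built, pays 16, utility 22 - 16 = 6.
Report 19: project built, pays 19, utility 22 - 19 = 3.
Report 22: project built, pays 22, utility 22 - 22 = 0.
The best choice is 5 with utility 17.

5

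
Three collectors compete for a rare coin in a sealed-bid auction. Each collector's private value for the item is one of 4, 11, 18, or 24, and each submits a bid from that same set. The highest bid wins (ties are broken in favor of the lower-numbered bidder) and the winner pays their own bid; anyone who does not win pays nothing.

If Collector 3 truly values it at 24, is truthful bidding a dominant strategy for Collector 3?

No

Consider the case where Collector 1 bids 4 and Collector 2 bids 4.
Truthful bid 24: wins, pays 24, utility 24 - 24 = 0.
Bid 11 instead: wins, pays 11, utility 24 - 11 = 13.
Since 13 > 0, bidding 11 is strictly better here, so truthful bidding is not dominant.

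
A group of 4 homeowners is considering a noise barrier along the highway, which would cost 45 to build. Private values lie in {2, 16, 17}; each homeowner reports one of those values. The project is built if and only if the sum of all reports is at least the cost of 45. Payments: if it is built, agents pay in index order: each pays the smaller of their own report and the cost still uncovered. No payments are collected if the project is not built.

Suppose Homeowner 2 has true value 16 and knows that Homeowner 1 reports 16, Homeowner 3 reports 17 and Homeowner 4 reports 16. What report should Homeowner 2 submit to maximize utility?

2

Report 2: project built, pays 2, utility 16 - 2 = 14.
Report 16: project built, pays 16, utility 16 - 16 = 0.
Report 17: project built, pays 17, utility 16 - 17 = -1.
The best choice is 2 with utility 14.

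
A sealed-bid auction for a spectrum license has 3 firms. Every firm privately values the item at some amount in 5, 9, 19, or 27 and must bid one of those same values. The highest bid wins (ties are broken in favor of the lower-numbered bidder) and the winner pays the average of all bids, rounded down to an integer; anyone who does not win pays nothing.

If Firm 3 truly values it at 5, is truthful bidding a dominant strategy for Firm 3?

Check each profile of the others' bids and compare truth against every alternative bid.
Others bid (5, 5): truth gives 0, best alternative gives -1.
Others bid (5, 9): truth gives 0, best alternative gives 0.
Others bid (5, 19): truth gives 0, best alternative gives 0.
Others bid (5, 27): truth gives 0, best alternative gives 0.
Others bid (9, 5): truth gives 0, best alternative gives 0.
Others bid (9, 9): truth gives 0, best alternative gives 0.
(Remaining 10 profiles checked similarly; truth is weakly best in each.)
In every case the truthful bid is at least as good as any alternative, so it is a dominant strategy.

Yes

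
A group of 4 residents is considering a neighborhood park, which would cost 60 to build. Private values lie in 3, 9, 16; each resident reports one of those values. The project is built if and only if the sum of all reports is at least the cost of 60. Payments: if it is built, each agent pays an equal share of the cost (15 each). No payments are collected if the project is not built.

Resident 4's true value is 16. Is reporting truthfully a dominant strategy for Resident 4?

Check each profile of the others' reports and compare truth against every alternative report.
Others report (16, 16, 16): truth gives 1, best alternative gives 0.
Others report (3, 3, 3): truth gives 0, best alternative gives 0.
Others report (3, 3, 9): truth gives 0, best alternative gives 0.
Others report (3, 3, 16): truth gives 0, best alternative gives 0.
Others report (3, 9, 3): truth gives 0, best alternative gives 0.
Others report (3, 9, 9): truth gives 0, best alternative gives 0.
(Remaining 21 profiles checked similarly; truth is weakly best in each.)
In every case the truthful report is at least as good as any alternative, so it is a dominant strategy.

Yes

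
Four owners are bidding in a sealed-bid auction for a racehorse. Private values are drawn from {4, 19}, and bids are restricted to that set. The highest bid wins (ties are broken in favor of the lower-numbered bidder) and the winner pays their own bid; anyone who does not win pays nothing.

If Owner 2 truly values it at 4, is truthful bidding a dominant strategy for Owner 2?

Check each profile of the others' bids and compare truth against every alternative bid.
Others bid (4, 4, 4): truth gives 0, best alternative gives -15.
Others bid (4, 4, 19): truth gives 0, best alternative gives -15.
Others bid (4, 19, 4): truth gives 0, best alternative gives -15.
Others bid (4, 19, 19): truth gives 0, best alternative gives -15.
Others bid (19, 4, 4): truth gives 0, best alternative gives 0.
Others bid (19, 4, 19): truth gives 0, best alternative gives 0.
(Remaining 2 profiles checked similarly; truth is weakly best in each.)
In every case the truthful bid is at least as good as any alternative, so it is a dominant strategy.

Yes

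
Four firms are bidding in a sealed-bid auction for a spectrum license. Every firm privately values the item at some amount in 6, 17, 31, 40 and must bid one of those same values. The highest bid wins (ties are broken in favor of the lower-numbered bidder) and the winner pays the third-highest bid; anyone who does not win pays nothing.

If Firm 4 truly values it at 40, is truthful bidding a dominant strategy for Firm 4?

Check each profile of the others' bids and compare truth against every alternative bid.
Others bid (6, 6, 31): truth gives 34, best alternative gives 0.
Others bid (6, 31, 6): truth gives 34, best alternative gives 0.
Others bid (31, 6, 6): truth gives 34, best alternative gives 0.
Others bid (6, 17, 31): truth gives 23, best alternative gives 0.
Others bid (6, 31, 17): truth gives 23, best alternative gives 0.
Others bid (17, 6, 31): truth gives 23, best alternative gives 0.
(Remaining 58 profiles checked similarly; truth is weakly best in each.)
In every case the truthful bid is at least as good as any alternative, so it is a dominant strategy.

Yes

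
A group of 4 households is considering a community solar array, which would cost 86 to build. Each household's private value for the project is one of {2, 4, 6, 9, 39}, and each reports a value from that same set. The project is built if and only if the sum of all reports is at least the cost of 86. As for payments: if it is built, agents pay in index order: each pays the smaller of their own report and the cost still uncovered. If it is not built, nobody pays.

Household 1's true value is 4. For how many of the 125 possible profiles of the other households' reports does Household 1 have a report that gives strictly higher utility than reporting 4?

7

Others report (6, 39, 39): truth gives 0; report 2 gives 2 > 0. Violating.
Others report (9, 39, 39): truth gives 0; report 2 gives 2 > 0. Violating.
Others report (39, 6, 39): truth gives 0; report 2 gives 2 > 0. Violating.
Others report (39, 9, 39): truth gives 0; report 2 gives 2 > 0. Violating.
Others report (2, 2, 2): truth gives 0; no alternative beats it.
Others report (2, 2, 4): truth gives 0; no alternative beats it.
(Checking all 125 profiles: 7 have a profitable deviation, 118 do not.)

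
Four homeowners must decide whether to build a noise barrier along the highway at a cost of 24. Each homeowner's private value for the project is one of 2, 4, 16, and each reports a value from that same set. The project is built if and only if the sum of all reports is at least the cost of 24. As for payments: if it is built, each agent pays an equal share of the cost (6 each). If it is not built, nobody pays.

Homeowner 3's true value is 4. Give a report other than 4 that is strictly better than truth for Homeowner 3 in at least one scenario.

2

Suppose Homeowner 1 reports 2, Homeowner 2 reports 2 and Homeowner 4 reports 16.
Report 4: project built, pays 6, utility 4 - 6 = -2.
Report 2: project not built, utility 0.
So reporting 2 beats truth here (0 > -2).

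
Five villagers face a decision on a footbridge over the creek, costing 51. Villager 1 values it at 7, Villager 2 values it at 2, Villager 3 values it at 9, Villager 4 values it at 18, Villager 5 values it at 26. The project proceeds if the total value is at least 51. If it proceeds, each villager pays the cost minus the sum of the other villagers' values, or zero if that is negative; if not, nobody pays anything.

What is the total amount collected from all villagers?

Total value 62 ≥ cost 51, so it is built.
Villager 1: others sum to 55; max(0, 51 - 55) = 0.
Villager 2: others sum to 60; max(0, 51 - 60) = 0.
Villager 3: others sum to 53; max(0, 51 - 53) = 0.
Villager 4: others sum to 44; max(0, 51 - 44) = 7.
Villager 5: others sum to 36; max(0, 51 - 36) = 15.
Total collected = 0 + 0 + 0 + 7 + 15 = 22.

22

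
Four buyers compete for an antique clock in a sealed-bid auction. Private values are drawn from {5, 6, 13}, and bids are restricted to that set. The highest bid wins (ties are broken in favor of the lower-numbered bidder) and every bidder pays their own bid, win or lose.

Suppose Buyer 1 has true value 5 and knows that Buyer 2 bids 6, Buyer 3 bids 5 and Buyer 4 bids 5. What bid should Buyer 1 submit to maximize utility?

Bid 5: loses but pays 5, utility -5.
Bid 6: wins, pays 6, utility 5 - 6 = -1.
Bid 13: wins, pays 13, utility 5 - 13 = -8.
The best choice is 6 with utility -1.

6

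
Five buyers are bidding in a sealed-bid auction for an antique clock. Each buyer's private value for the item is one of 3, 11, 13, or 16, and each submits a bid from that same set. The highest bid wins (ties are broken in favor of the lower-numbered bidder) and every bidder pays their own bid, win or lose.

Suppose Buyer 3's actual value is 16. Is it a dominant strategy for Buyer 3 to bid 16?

No

Consider the case where Buyer 1 bids 3, Buyer 2 bids 3, Buyer 4 bids 3 and Buyer 5 bids 3.
Truthful bid 16: wins, pays 16, utility 16 - 16 = 0.
Bid 11 instead: wins, pays 11, utility 16 - 11 = 5.
Since 5 > 0, bidding 11 is strictly better here, so truthful bidding is not dominant.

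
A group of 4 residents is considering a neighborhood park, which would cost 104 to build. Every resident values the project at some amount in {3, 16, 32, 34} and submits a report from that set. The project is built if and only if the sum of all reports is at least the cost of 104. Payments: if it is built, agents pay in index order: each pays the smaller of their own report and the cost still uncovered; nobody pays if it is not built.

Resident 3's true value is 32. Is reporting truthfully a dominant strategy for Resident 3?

No

Consider the case where Resident 1 reports 32, Resident 2 reports 32 and Resident 4 reports 32.
Truthful report 32: project built, pays 32, utility 32 - 32 = 0.
Report 16 instead: project built, pays 16, utility 32 - 16 = 16.
Since 16 > 0, reporting 16 is strictly better here, so truthful reporting is not dominant.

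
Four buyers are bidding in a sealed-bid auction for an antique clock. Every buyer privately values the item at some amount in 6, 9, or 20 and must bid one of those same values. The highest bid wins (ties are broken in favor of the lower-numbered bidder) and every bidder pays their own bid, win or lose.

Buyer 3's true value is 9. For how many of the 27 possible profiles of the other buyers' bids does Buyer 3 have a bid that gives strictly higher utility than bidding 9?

25

Others bid (6, 6, 20): truth gives -9; bid 6 gives -6 > -9. Violating.
Others bid (6, 9, 6): truth gives -9; bid 6 gives -6 > -9. Violating.
Others bid (6, 9, 9): truth gives -9; bid 6 gives -6 > -9. Violating.
Others bid (6, 9, 20): truth gives -9; bid 6 gives -6 > -9. Violating.
Others bid (6, 6, 6): truth gives 0; no alternative beats it.
Others bid (6, 6, 9): truth gives 0; no alternative beats it.
(Checking all 27 profiles: 25 have a profitable deviation, 2 do not.)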